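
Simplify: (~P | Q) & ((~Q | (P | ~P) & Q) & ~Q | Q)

(~P | Q) & ((~Q | (P | ~P) & Q) & ~Q | Q)
= (~P | Q) & ((~Q | Q) & ~Q | Q)   — complement / identity
= (~P | Q) & (~Q | Q)   — complement / identity
= ~P | Q   — complement / identity

~P | Q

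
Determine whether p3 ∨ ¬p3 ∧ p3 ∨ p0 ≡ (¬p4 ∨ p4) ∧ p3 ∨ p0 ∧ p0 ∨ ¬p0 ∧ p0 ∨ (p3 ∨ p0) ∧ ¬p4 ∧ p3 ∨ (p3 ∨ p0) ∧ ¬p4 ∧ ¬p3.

E1: p3 ∨ ¬p3 ∧ p3 ∨ p0
    = p3 ∨ p0   (complement / identity)
E2: (¬p4 ∨ p4) ∧ p3 ∨ p0 ∧ p0 ∨ ¬p0 ∧ p0 ∨ (p3 ∨ p0) ∧ ¬p4 ∧ p3 ∨ (p3 ∨ p0) ∧ ¬p4 ∧ ¬p3
    = (¬p4 ∨ p4) ∧ p3 ∨ p0 ∧ p0 ∨ ¬p0 ∧ p0 ∨ (p3 ∨ p0) ∧ ¬p4   (distribution)
    = (¬p4 ∨ p4) ∧ p3 ∨ p0 ∨ (p3 ∨ p0) ∧ ¬p4   (distribution)
    = p3 ∨ p0 ∨ (p3 ∨ p0) ∧ ¬p4   (complement / identity)
    = p3 ∨ p0   (absorption)
Both reduce to p3 ∨ p0, so they are equivalent.

Yes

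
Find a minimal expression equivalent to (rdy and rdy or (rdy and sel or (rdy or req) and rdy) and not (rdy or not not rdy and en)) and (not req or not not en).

rdy and (not req or en)

(rdy and rdy or (rdy and sel or (rdy or req) and rdy) and not (rdy or not not rdy and en)) and (not req or not not en)
= (rdy and rdy or (rdy and sel or (rdy or req) and rdy) and not (rdy or rdy and en)) and (not req or not not en)   (double negation)
= (rdy and rdy or (rdy and sel or rdy) and not (rdy or rdy and en)) and (not req or not not en)   (absorption)
= (rdy and rdy or rdy and not (rdy or rdy and en)) and (not req or not not en)   (absorption)
= (rdy and rdy or rdy and not rdy) and (not req or not not en)   (absorption)
= (rdy and rdy or rdy and not rdy) and (not req or en)   (double negation)
= rdy and (not req or en)   (distribution)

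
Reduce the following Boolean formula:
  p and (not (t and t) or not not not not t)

p and (not (t and t) or not not not not t)
= p and (not t or not not not not t)
= p and (not t or not not t)
= p and (not t or t)
= p

p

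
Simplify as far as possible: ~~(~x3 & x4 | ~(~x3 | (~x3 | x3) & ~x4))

x4

~~(~x3 & x4 | ~(~x3 | (~x3 | x3) & ~x4))
= ~~(~x3 & x4 | ~(~x3 | ~x4))   — complement / identity
= ~~(~x3 & x4 | x3 & x4)   — De Morgan
= ~x3 & x4 | x3 & x4   — double negation
= x4   — distribution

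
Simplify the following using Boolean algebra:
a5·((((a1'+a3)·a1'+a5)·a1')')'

a5·((((a1'+a3)·a1'+a5)·a1')')'
= a5·(((a1'+a5)·a1')')'
= a5·((a1')')'
= a5·a1'

a5·a1'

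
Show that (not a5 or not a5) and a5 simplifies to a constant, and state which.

(not a5 or not a5) and a5
= not a5 and a5
= False

False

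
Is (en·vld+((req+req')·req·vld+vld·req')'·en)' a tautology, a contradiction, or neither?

(en·vld+((req+req')·req·vld+vld·req')'·en)'
= (en·vld+(req·vld+vld·req')'·en)'   [complement / identity]
= (en·vld+vld'·en)'   [distribution]
= en'   [distribution]
This depends on en, so it is not a constant.

neither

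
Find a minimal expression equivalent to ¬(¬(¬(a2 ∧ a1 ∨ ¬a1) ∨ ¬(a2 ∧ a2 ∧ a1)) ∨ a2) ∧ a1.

¬(¬(¬(a2 ∧ a1 ∨ ¬a1) ∨ ¬(a2 ∧ a2 ∧ a1)) ∨ a2) ∧ a1
= ¬(¬(¬(a2 ∧ a1 ∨ ¬a1) ∨ ¬(a2 ∧ a1)) ∨ a2) ∧ a1
= ¬((a2 ∧ a1 ∨ ¬a1) ∧ a2 ∧ a1 ∨ a2) ∧ a1
= ¬(a2 ∧ a1 ∨ a2) ∧ a1
= ¬a2 ∧ a1

¬a2 ∧ a1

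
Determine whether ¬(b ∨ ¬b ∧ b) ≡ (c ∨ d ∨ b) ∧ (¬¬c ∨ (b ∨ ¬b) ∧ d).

No

E1: ¬(b ∨ ¬b ∧ b)
    = ¬b   (complement / identity)
E2: (c ∨ d ∨ b) ∧ (¬¬c ∨ (b ∨ ¬b) ∧ d)
    = (c ∨ d ∨ b) ∧ (¬¬c ∨ d)   (complement / identity)
    = (c ∨ d ∨ b) ∧ (c ∨ d)   (double negation)
    = c ∨ d   (absorption)
These differ: at b=1, c=1, d=0, E1 = 0 but E2 = 1.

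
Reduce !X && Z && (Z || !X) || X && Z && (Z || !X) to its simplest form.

Z

!X && Z && (Z || !X) || X && Z && (Z || !X)
= Z && (Z || !X)   — distribution
= Z   — absorption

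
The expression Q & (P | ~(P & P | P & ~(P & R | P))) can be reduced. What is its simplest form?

Q & (P | ~(P & P | P & ~(P & R | P)))
= Q & (P | ~(P & P | P & ~P))   [absorption]
= Q & (P | ~P)   [distribution]
= Q   [complement / identity]

Q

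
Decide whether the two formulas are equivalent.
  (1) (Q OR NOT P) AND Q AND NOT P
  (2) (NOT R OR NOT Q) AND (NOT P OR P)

E1: (Q OR NOT P) AND Q AND NOT P
    = Q AND NOT P
E2: (NOT R OR NOT Q) AND (NOT P OR P)
    = NOT R OR NOT Q
These differ: at P=0, Q=0, R=0, E1 = 0 but E2 = 1.

No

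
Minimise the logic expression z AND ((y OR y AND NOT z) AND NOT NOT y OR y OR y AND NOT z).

z AND ((y OR y AND NOT z) AND NOT NOT y OR y OR y AND NOT z)
= z AND ((y OR y AND NOT z) AND y OR y OR y AND NOT z)   [double negation]
= z AND (y OR y AND NOT z)   [absorption]
= z AND y   [absorption]

z AND y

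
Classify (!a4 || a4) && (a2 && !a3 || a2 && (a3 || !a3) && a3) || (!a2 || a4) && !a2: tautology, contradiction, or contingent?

tautology

(!a4 || a4) && (a2 && !a3 || a2 && (a3 || !a3) && a3) || (!a2 || a4) && !a2
= (!a4 || a4) && (a2 && !a3 || a2 && a3) || (!a2 || a4) && !a2   (complement / identity)
= a2 && !a3 || a2 && a3 || (!a2 || a4) && !a2   (complement / identity)
= a2 && !a3 || a2 && a3 || !a2   (absorption)
= a2 || !a2   (distribution)
= true   (complement)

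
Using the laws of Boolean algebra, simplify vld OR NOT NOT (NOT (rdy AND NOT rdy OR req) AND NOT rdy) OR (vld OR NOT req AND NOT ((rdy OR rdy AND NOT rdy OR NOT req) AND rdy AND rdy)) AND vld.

vld OR NOT req AND NOT rdy

vld OR NOT NOT (NOT (rdy AND NOT rdy OR req) AND NOT rdy) OR (vld OR NOT req AND NOT ((rdy OR rdy AND NOT rdy OR NOT req) AND rdy AND rdy)) AND vld
= vld OR NOT NOT (NOT (rdy AND NOT rdy OR req) AND NOT rdy) OR (vld OR NOT req AND NOT ((rdy OR NOT req) AND rdy AND rdy)) AND vld   — complement / identity
= vld OR NOT NOT (NOT req AND NOT rdy) OR (vld OR NOT req AND NOT ((rdy OR NOT req) AND rdy AND rdy)) AND vld   — complement / identity
= vld OR NOT NOT (NOT req AND NOT rdy) OR (vld OR NOT req AND NOT ((rdy OR NOT req) AND rdy)) AND vld   — idempotence
= vld OR NOT NOT (NOT req AND NOT rdy) OR (vld OR NOT req AND NOT rdy) AND vld   — absorption
= vld OR NOT req AND NOT rdy OR (vld OR NOT req AND NOT rdy) AND vld   — double negation
= vld OR NOT req AND NOT rdy   — absorption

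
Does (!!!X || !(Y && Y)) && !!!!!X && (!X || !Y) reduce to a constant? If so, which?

(!!!X || !(Y && Y)) && !!!!!X && (!X || !Y)
= (!!!X || !(Y && Y)) && !!!X && (!X || !Y)   (double negation)
= (!!!X || !Y) && !!!X && (!X || !Y)   (idempotence)
= !!!X && (!X || !Y)   (absorption)
= !X && (!X || !Y)   (double negation)
= !X   (absorption)
This depends on X, so it is not a constant.

no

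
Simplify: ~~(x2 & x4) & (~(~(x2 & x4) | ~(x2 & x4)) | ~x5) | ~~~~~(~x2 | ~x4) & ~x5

x2 & x4

~~(x2 & x4) & (~(~(x2 & x4) | ~(x2 & x4)) | ~x5) | ~~~~~(~x2 | ~x4) & ~x5
= ~~(x2 & x4) & (~~(x2 & x4) | ~x5) | ~~~~~(~x2 | ~x4) & ~x5   [idempotence]
= ~~(x2 & x4) & (~~(x2 & x4) | ~x5) | ~~~~(x2 & x4) & ~x5   [De Morgan]
= ~~(x2 & x4) | ~~~~(x2 & x4) & ~x5   [absorption]
= ~~(x2 & x4) | ~~(x2 & x4) & ~x5   [double negation]
= ~~(x2 & x4)   [absorption]
= x2 & x4   [double negation]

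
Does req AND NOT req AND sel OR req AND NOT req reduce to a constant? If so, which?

req AND NOT req AND sel OR req AND NOT req
= req AND NOT req   (absorption)
= FALSE   (complement)

yes, False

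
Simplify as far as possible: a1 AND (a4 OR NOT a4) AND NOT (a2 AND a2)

a1 AND NOT a2

a1 AND (a4 OR NOT a4) AND NOT (a2 AND a2)
= a1 AND NOT (a2 AND a2)   (complement / identity)
= a1 AND NOT a2   (idempotence)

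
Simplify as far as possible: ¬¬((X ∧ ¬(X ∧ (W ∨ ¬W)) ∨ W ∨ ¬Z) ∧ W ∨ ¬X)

¬¬((X ∧ ¬(X ∧ (W ∨ ¬W)) ∨ W ∨ ¬Z) ∧ W ∨ ¬X)
= ¬¬((X ∧ ¬X ∨ W ∨ ¬Z) ∧ W ∨ ¬X)   (complement / identity)
= (X ∧ ¬X ∨ W ∨ ¬Z) ∧ W ∨ ¬X   (double negation)
= (W ∨ ¬Z) ∧ W ∨ ¬X   (complement / identity)
= W ∨ ¬X   (absorption)

W ∨ ¬X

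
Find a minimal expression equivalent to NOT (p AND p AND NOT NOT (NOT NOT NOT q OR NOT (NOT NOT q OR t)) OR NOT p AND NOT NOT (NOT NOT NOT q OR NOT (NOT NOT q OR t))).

q

NOT (p AND p AND NOT NOT (NOT NOT NOT q OR NOT (NOT NOT q OR t)) OR NOT p AND NOT NOT (NOT NOT NOT q OR NOT (NOT NOT q OR t)))
= NOT (p AND NOT NOT (NOT NOT NOT q OR NOT (NOT NOT q OR t)) OR NOT p AND NOT NOT (NOT NOT NOT q OR NOT (NOT NOT q OR t)))   — idempotence
= NOT NOT NOT (NOT NOT NOT q OR NOT (NOT NOT q OR t))   — distribution
= NOT (NOT NOT NOT q OR NOT (NOT NOT q OR t))   — double negation
= NOT NOT q AND (NOT NOT q OR t)   — De Morgan
= NOT NOT q   — absorption
= q   — double negation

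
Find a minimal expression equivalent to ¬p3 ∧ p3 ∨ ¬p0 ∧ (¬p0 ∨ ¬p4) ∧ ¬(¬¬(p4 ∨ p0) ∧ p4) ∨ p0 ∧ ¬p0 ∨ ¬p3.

¬p3 ∧ p3 ∨ ¬p0 ∧ (¬p0 ∨ ¬p4) ∧ ¬(¬¬(p4 ∨ p0) ∧ p4) ∨ p0 ∧ ¬p0 ∨ ¬p3
= ¬p3 ∧ p3 ∨ ¬p0 ∧ ¬(¬¬(p4 ∨ p0) ∧ p4) ∨ p0 ∧ ¬p0 ∨ ¬p3   — absorption
= ¬p0 ∧ ¬(¬¬(p4 ∨ p0) ∧ p4) ∨ p0 ∧ ¬p0 ∨ ¬p3   — complement / identity
= ¬p0 ∧ ¬((p4 ∨ p0) ∧ p4) ∨ p0 ∧ ¬p0 ∨ ¬p3   — double negation
= ¬p0 ∧ ¬((p4 ∨ p0) ∧ p4) ∨ ¬p3   — complement / identity
= ¬p0 ∧ ¬p4 ∨ ¬p3   — absorption

¬p0 ∧ ¬p4 ∨ ¬p3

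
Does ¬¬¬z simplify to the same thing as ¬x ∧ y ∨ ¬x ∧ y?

E1: ¬¬¬z
    = ¬z   [double negation]
E2: ¬x ∧ y ∨ ¬x ∧ y
    = ¬x ∧ y   [idempotence]
These differ: at x=0, y=0, z=0, E1 = 1 but E2 = 0.

No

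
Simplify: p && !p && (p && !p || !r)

p && !p && (p && !p || !r)
= p && !p   [absorption]
= false   [complement]

false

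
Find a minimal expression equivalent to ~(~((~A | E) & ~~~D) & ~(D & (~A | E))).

~(~((~A | E) & ~~~D) & ~(D & (~A | E)))
= ~(~((~A | E) & ~D) & ~(D & (~A | E)))   — double negation
= (~A | E) & ~D | D & (~A | E)   — De Morgan
= ~A | E   — distribution

~A | E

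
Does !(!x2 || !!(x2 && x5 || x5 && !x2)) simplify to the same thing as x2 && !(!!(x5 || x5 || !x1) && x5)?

Yes

E1: !(!x2 || !!(x2 && x5 || x5 && !x2))
    = !(!x2 || !!x5)   [distribution]
    = x2 && !x5   [De Morgan]
E2: x2 && !(!!(x5 || x5 || !x1) && x5)
    = x2 && !((x5 || x5 || !x1) && x5)   [double negation]
    = x2 && !((x5 || !x1) && x5)   [idempotence]
    = x2 && !x5   [absorption]
Both reduce to x2 && !x5, so they are equivalent.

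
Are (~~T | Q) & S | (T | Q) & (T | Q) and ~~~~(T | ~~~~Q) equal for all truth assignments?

E1: (~~T | Q) & S | (T | Q) & (T | Q)
    = (~~T | Q) & S | T | Q
    = (T | Q) & S | T | Q
    = T | Q
E2: ~~~~(T | ~~~~Q)
    = ~~(T | ~~~~Q)
    = ~~(T | ~~Q)
    = T | ~~Q
    = T | Q
Both reduce to T | Q, so they are equivalent.

Yes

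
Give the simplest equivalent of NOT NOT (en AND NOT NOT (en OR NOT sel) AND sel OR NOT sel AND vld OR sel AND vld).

en AND sel OR vld

NOT NOT (en AND NOT NOT (en OR NOT sel) AND sel OR NOT sel AND vld OR sel AND vld)
= NOT NOT (en AND (en OR NOT sel) AND sel OR NOT sel AND vld OR sel AND vld)   [double negation]
= NOT NOT (en AND (en OR NOT sel) AND sel OR vld)   [distribution]
= en AND (en OR NOT sel) AND sel OR vld   [double negation]
= en AND sel OR vld   [absorption]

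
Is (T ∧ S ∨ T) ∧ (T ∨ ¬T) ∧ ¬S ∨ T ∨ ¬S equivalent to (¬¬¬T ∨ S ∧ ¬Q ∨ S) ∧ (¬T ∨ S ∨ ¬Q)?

E1: (T ∧ S ∨ T) ∧ (T ∨ ¬T) ∧ ¬S ∨ T ∨ ¬S
    = (T ∧ S ∨ T) ∧ ¬S ∨ T ∨ ¬S   [complement / identity]
    = T ∧ ¬S ∨ T ∨ ¬S   [absorption]
    = T ∨ ¬S   [absorption]
E2: (¬¬¬T ∨ S ∧ ¬Q ∨ S) ∧ (¬T ∨ S ∨ ¬Q)
    = (¬T ∨ S ∧ ¬Q ∨ S) ∧ (¬T ∨ S ∨ ¬Q)   [double negation]
    = (¬T ∨ S) ∧ (¬T ∨ S ∨ ¬Q)   [absorption]
    = ¬T ∨ S   [absorption]
These differ: at Q=1, S=1, T=0, E1 = 0 but E2 = 1.

No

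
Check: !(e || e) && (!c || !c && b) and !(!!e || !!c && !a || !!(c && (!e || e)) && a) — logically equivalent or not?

Yes

E1: !(e || e) && (!c || !c && b)
    = !(e || e) && !c   — absorption
    = !e && !c   — idempotence
E2: !(!!e || !!c && !a || !!(c && (!e || e)) && a)
    = !(!!e || !!c && !a || !!c && a)   — complement / identity
    = !(!!e || !!c)   — distribution
    = !e && !c   — De Morgan
Both reduce to !e && !c, so they are equivalent.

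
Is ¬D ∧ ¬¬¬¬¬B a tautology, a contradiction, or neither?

¬D ∧ ¬¬¬¬¬B
= ¬D ∧ ¬¬¬B   — double negation
= ¬D ∧ ¬B   — double negation
This depends on B, D, so it is not a constant.

neither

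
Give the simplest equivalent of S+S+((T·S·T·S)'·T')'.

S+S+((T·S·T·S)'·T')'
= S+S+((T·S)'·T')'   (idempotence)
= S+((T·S)'·T')'   (idempotence)
= S+T·S+T   (De Morgan)
= S+T   (absorption)

S+T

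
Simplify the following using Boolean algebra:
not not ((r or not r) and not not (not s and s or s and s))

s

not not ((r or not r) and not not (not s and s or s and s))
= not not ((r or not r) and not not s)
= not not not not s
= not not s
= s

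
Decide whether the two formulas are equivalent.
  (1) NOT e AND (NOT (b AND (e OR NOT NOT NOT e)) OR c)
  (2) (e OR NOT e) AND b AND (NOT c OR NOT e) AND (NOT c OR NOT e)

E1: NOT e AND (NOT (b AND (e OR NOT NOT NOT e)) OR c)
    = NOT e AND (NOT (b AND (e OR NOT e)) OR c)   (double negation)
    = NOT e AND (NOT b OR c)   (complement / identity)
E2: (e OR NOT e) AND b AND (NOT c OR NOT e) AND (NOT c OR NOT e)
    = (e OR NOT e) AND b AND (NOT c OR NOT e)   (idempotence)
    = b AND (NOT c OR NOT e)   (complement / identity)
These differ: at b=0, c=1, e=0, E1 = 1 but E2 = 0.

No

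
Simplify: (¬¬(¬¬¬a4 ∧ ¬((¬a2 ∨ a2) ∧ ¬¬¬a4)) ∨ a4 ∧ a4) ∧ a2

(¬¬(¬¬¬a4 ∧ ¬((¬a2 ∨ a2) ∧ ¬¬¬a4)) ∨ a4 ∧ a4) ∧ a2
= (¬(¬¬a4 ∨ (¬a2 ∨ a2) ∧ ¬¬¬a4) ∨ a4 ∧ a4) ∧ a2   (De Morgan)
= (¬(¬¬a4 ∨ ¬¬¬a4) ∨ a4 ∧ a4) ∧ a2   (complement / identity)
= (¬(¬¬a4 ∨ ¬a4) ∨ a4 ∧ a4) ∧ a2   (double negation)
= (¬a4 ∧ a4 ∨ a4 ∧ a4) ∧ a2   (De Morgan)
= a4 ∧ a2   (distribution)

a4 ∧ a2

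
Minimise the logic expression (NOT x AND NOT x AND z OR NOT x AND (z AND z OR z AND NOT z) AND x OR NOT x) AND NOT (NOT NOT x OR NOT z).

NOT x AND z

(NOT x AND NOT x AND z OR NOT x AND (z AND z OR z AND NOT z) AND x OR NOT x) AND NOT (NOT NOT x OR NOT z)
= (NOT x AND NOT x AND z OR NOT x AND z AND x OR NOT x) AND NOT (NOT NOT x OR NOT z)   (distribution)
= (NOT x AND NOT x AND z OR NOT x AND z AND x OR NOT x) AND NOT x AND z   (De Morgan)
= (NOT x AND z OR NOT x) AND NOT x AND z   (distribution)
= NOT x AND z   (absorption)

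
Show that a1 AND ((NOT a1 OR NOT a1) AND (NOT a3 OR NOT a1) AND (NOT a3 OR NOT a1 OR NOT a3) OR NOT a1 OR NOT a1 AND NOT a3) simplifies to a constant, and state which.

FALSE

a1 AND ((NOT a1 OR NOT a1) AND (NOT a3 OR NOT a1) AND (NOT a3 OR NOT a1 OR NOT a3) OR NOT a1 OR NOT a1 AND NOT a3)
= a1 AND ((NOT a1 OR NOT a1) AND (NOT a3 OR NOT a1) OR NOT a1 OR NOT a1 AND NOT a3)   (absorption)
= a1 AND (NOT a1 OR NOT a1 AND NOT a3 OR NOT a1 OR NOT a1 AND NOT a3)   (distribution)
= a1 AND (NOT a1 OR NOT a1 AND NOT a3)   (idempotence)
= a1 AND NOT a1   (absorption)
= FALSE   (complement)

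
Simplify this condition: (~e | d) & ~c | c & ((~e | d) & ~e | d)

(~e | d) & ~c | c & ((~e | d) & ~e | d)
= (~e | d) & ~c | c & (~e | d)   — absorption
= ~e | d   — distribution

~e | d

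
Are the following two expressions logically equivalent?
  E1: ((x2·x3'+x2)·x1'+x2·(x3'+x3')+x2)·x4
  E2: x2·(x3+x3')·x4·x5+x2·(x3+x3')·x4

E1: ((x2·x3'+x2)·x1'+x2·(x3'+x3')+x2)·x4
    = ((x2·x3'+x2)·x1'+x2·x3'+x2)·x4
    = (x2·x3'+x2)·x4
    = x2·x4
E2: x2·(x3+x3')·x4·x5+x2·(x3+x3')·x4
    = x2·(x3+x3')·x4
    = x2·x4
Both reduce to x2·x4, so they are equivalent.

Yes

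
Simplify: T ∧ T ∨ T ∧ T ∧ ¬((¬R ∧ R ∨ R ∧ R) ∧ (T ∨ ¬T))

T

T ∧ T ∨ T ∧ T ∧ ¬((¬R ∧ R ∨ R ∧ R) ∧ (T ∨ ¬T))
= T ∧ T ∨ T ∧ T ∧ ¬(R ∧ (T ∨ ¬T))
= T ∧ T ∨ T ∧ T ∧ ¬R
= T ∧ T
= T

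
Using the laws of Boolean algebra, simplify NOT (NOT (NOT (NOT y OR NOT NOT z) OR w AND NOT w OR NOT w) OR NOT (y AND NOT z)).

y AND NOT z

NOT (NOT (NOT (NOT y OR NOT NOT z) OR w AND NOT w OR NOT w) OR NOT (y AND NOT z))
= (NOT (NOT y OR NOT NOT z) OR w AND NOT w OR NOT w) AND y AND NOT z   [De Morgan]
= (y AND NOT z OR w AND NOT w OR NOT w) AND y AND NOT z   [De Morgan]
= (y AND NOT z OR NOT w) AND y AND NOT z   [complement / identity]
= y AND NOT z   [absorption]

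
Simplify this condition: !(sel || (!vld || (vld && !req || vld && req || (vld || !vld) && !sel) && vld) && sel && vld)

!(sel || (!vld || (vld && !req || vld && req || (vld || !vld) && !sel) && vld) && sel && vld)
= !(sel || (!vld || (vld || (vld || !vld) && !sel) && vld) && sel && vld)   (distribution)
= !(sel || (!vld || (vld || !sel) && vld) && sel && vld)   (complement / identity)
= !(sel || (!vld || vld) && sel && vld)   (absorption)
= !(sel || sel && vld)   (complement / identity)
= !sel   (absorption)

!sel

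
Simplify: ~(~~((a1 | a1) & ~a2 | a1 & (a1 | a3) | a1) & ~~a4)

~a1 | ~a4

~(~~((a1 | a1) & ~a2 | a1 & (a1 | a3) | a1) & ~~a4)
= ~(~~((a1 | a1) & ~a2 | a1 | a1) & ~~a4)
= ~((a1 | a1) & ~a2 | a1 | a1) | ~a4
= ~(a1 | a1) | ~a4
= ~a1 | ~a4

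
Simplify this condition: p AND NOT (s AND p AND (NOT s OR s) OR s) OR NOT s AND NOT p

NOT s

p AND NOT (s AND p AND (NOT s OR s) OR s) OR NOT s AND NOT p
= p AND NOT (s AND p OR s) OR NOT s AND NOT p   — complement / identity
= p AND NOT s OR NOT s AND NOT p   — absorption
= NOT s   — distribution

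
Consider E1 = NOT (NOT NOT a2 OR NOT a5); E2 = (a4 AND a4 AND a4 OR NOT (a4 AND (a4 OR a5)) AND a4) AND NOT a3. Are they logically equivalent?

No

E1: NOT (NOT NOT a2 OR NOT a5)
    = NOT a2 AND a5   — De Morgan
E2: (a4 AND a4 AND a4 OR NOT (a4 AND (a4 OR a5)) AND a4) AND NOT a3
    = (a4 AND a4 AND a4 OR NOT a4 AND a4) AND NOT a3   — absorption
    = (a4 AND a4 OR NOT a4 AND a4) AND NOT a3   — idempotence
    = a4 AND NOT a3   — distribution
These differ: at a2=0, a3=0, a4=1, a5=0, E1 = 0 but E2 = 1.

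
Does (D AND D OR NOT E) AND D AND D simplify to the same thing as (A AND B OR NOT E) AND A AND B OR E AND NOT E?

No

E1: (D AND D OR NOT E) AND D AND D
    = D AND D   (absorption)
    = D   (idempotence)
E2: (A AND B OR NOT E) AND A AND B OR E AND NOT E
    = A AND B OR E AND NOT E   (absorption)
    = A AND B   (complement / identity)
These differ: at A=0, B=1, D=1, E=1, E1 = 1 but E2 = 0.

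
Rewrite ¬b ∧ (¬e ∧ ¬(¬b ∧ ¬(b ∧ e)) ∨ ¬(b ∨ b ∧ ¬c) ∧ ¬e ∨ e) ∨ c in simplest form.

¬b ∨ c

¬b ∧ (¬e ∧ ¬(¬b ∧ ¬(b ∧ e)) ∨ ¬(b ∨ b ∧ ¬c) ∧ ¬e ∨ e) ∨ c
= ¬b ∧ (¬e ∧ ¬(¬b ∧ ¬(b ∧ e)) ∨ ¬b ∧ ¬e ∨ e) ∨ c   (absorption)
= ¬b ∧ (¬e ∧ (b ∨ b ∧ e) ∨ ¬b ∧ ¬e ∨ e) ∨ c   (De Morgan)
= ¬b ∧ (¬e ∧ b ∨ ¬b ∧ ¬e ∨ e) ∨ c   (absorption)
= ¬b ∧ (¬e ∨ e) ∨ c   (distribution)
= ¬b ∨ c   (complement / identity)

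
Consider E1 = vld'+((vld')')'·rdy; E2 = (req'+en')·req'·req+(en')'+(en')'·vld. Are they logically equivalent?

E1: vld'+((vld')')'·rdy
    = vld'+vld'·rdy   [double negation]
    = vld'   [absorption]
E2: (req'+en')·req'·req+(en')'+(en')'·vld
    = req'·req+(en')'+(en')'·vld   [absorption]
    = req'·req+(en')'   [absorption]
    = (en')'   [complement / identity]
    = en   [double negation]
These differ: at en=0, rdy=1, req=0, vld=0, E1 = 1 but E2 = 0.

No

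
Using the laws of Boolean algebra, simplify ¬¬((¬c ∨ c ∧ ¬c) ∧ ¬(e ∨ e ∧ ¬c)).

¬c ∧ ¬e

¬¬((¬c ∨ c ∧ ¬c) ∧ ¬(e ∨ e ∧ ¬c))
= ¬¬((¬c ∨ c ∧ ¬c) ∧ ¬e)
= ¬¬(¬c ∧ ¬e)
= ¬c ∧ ¬e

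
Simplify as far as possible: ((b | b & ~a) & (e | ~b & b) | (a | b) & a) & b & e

((b | b & ~a) & (e | ~b & b) | (a | b) & a) & b & e
= (b & (e | ~b & b) | (a | b) & a) & b & e   [absorption]
= (b & e | (a | b) & a) & b & e   [complement / identity]
= (b & e | a) & b & e   [absorption]
= b & e   [absorption]

b & e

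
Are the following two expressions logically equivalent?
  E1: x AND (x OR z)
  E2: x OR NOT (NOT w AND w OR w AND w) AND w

Yes

E1: x AND (x OR z)
    = x   [absorption]
E2: x OR NOT (NOT w AND w OR w AND w) AND w
    = x OR NOT w AND w   [distribution]
    = x   [complement / identity]
Both reduce to x, so they are equivalent.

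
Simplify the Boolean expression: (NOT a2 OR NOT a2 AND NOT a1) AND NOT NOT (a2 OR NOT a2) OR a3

(NOT a2 OR NOT a2 AND NOT a1) AND NOT NOT (a2 OR NOT a2) OR a3
= (NOT a2 OR NOT a2 AND NOT a1) AND (a2 OR NOT a2) OR a3
= NOT a2 AND (a2 OR NOT a2) OR a3
= NOT a2 OR a3

NOT a2 OR a3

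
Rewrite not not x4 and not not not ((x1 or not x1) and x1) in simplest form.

x4 and not x1

not not x4 and not not not ((x1 or not x1) and x1)
= x4 and not not not ((x1 or not x1) and x1)   (double negation)
= x4 and not ((x1 or not x1) and x1)   (double negation)
= x4 and not x1   (complement / identity)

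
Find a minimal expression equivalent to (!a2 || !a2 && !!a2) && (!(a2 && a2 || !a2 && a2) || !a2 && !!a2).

!a2

(!a2 || !a2 && !!a2) && (!(a2 && a2 || !a2 && a2) || !a2 && !!a2)
= !a2 && !(a2 && a2 || !a2 && a2) || !a2 && !!a2
= !a2 && !a2 || !a2 && !!a2
= !a2 && !a2 || !a2 && a2
= !a2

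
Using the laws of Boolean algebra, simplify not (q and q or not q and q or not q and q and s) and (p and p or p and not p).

not q and p

not (q and q or not q and q or not q and q and s) and (p and p or p and not p)
= not (q and q or not q and q) and (p and p or p and not p)   (absorption)
= not q and (p and p or p and not p)   (distribution)
= not q and p   (distribution)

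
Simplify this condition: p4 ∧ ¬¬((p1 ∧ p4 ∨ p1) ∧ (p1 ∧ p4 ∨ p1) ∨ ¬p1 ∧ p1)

p4 ∧ p1

p4 ∧ ¬¬((p1 ∧ p4 ∨ p1) ∧ (p1 ∧ p4 ∨ p1) ∨ ¬p1 ∧ p1)
= p4 ∧ ¬¬(p1 ∧ (p1 ∧ p4 ∨ p1) ∨ ¬p1 ∧ p1)   (absorption)
= p4 ∧ ¬¬(p1 ∧ p1 ∨ ¬p1 ∧ p1)   (absorption)
= p4 ∧ ¬¬p1   (distribution)
= p4 ∧ p1   (double negation)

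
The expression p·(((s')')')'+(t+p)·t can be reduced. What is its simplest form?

p·s+t

p·(((s')')')'+(t+p)·t
= p·(s')'+(t+p)·t   — double negation
= p·(s')'+t   — absorption
= p·s+t   — double negation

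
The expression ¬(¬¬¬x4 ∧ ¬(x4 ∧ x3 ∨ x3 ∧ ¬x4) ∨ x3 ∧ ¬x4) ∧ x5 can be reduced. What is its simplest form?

¬(¬¬¬x4 ∧ ¬(x4 ∧ x3 ∨ x3 ∧ ¬x4) ∨ x3 ∧ ¬x4) ∧ x5
= ¬(¬x4 ∧ ¬(x4 ∧ x3 ∨ x3 ∧ ¬x4) ∨ x3 ∧ ¬x4) ∧ x5   [double negation]
= ¬(¬x4 ∧ ¬x3 ∨ x3 ∧ ¬x4) ∧ x5   [distribution]
= ¬¬x4 ∧ x5   [distribution]
= x4 ∧ x5   [double negation]

x4 ∧ x5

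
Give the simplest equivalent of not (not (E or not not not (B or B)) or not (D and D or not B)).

not (not (E or not not not (B or B)) or not (D and D or not B))
= not (not (E or not (B or B)) or not (D and D or not B))   [double negation]
= (E or not (B or B)) and (D and D or not B)   [De Morgan]
= (E or not B) and (D and D or not B)   [idempotence]
= (E or not B) and (D or not B)   [idempotence]
= not B or E and D   [distribution]

not B or E and D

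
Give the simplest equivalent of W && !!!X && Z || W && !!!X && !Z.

W && !X

W && !!!X && Z || W && !!!X && !Z
= W && !!!X   (distribution)
= W && !X   (double negation)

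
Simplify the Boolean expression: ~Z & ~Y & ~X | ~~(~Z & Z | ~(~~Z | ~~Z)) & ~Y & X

~Z & ~Y

~Z & ~Y & ~X | ~~(~Z & Z | ~(~~Z | ~~Z)) & ~Y & X
= ~Z & ~Y & ~X | ~~(~Z & Z | ~Z & ~Z) & ~Y & X   — De Morgan
= ~Z & ~Y & ~X | ~~~Z & ~Y & X   — distribution
= ~Z & ~Y & ~X | ~Z & ~Y & X   — double negation
= ~Z & ~Y   — distribution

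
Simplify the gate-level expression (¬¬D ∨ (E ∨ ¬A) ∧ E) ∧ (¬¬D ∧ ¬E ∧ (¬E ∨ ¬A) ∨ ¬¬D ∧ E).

(¬¬D ∨ (E ∨ ¬A) ∧ E) ∧ (¬¬D ∧ ¬E ∧ (¬E ∨ ¬A) ∨ ¬¬D ∧ E)
= (¬¬D ∨ (E ∨ ¬A) ∧ E) ∧ (¬¬D ∧ ¬E ∨ ¬¬D ∧ E)   (absorption)
= (¬¬D ∨ E) ∧ (¬¬D ∧ ¬E ∨ ¬¬D ∧ E)   (absorption)
= (¬¬D ∨ E) ∧ ¬¬D   (distribution)
= ¬¬D   (absorption)
= D   (double negation)

D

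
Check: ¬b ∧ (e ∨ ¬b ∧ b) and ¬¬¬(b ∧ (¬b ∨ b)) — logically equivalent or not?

E1: ¬b ∧ (e ∨ ¬b ∧ b)
    = ¬b ∧ e   [complement / identity]
E2: ¬¬¬(b ∧ (¬b ∨ b))
    = ¬¬¬b   [complement / identity]
    = ¬b   [double negation]
These differ: at b=0, e=0, E1 = 0 but E2 = 1.

No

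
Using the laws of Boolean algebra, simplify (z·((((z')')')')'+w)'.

w'

(z·((((z')')')')'+w)'
= (z·((z')')'+w)'   [double negation]
= (z·z'+w)'   [double negation]
= w'   [complement / identity]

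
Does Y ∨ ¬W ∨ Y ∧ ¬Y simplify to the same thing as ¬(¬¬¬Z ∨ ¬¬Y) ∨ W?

E1: Y ∨ ¬W ∨ Y ∧ ¬Y
    = Y ∨ ¬W   — complement / identity
E2: ¬(¬¬¬Z ∨ ¬¬Y) ∨ W
    = ¬¬Z ∧ ¬Y ∨ W   — De Morgan
    = Z ∧ ¬Y ∨ W   — double negation
These differ: at W=0, Y=1, Z=0, E1 = 1 but E2 = 0.

No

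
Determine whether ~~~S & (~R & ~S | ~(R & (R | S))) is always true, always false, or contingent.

~~~S & (~R & ~S | ~(R & (R | S)))
= ~~~S & (~R & ~S | ~R)   (absorption)
= ~~~S & ~R   (absorption)
= ~S & ~R   (double negation)
This depends on R, S, so it is not a constant.

contingent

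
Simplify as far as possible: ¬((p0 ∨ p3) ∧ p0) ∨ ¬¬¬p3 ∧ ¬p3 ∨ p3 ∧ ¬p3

¬p0 ∨ ¬p3

¬((p0 ∨ p3) ∧ p0) ∨ ¬¬¬p3 ∧ ¬p3 ∨ p3 ∧ ¬p3
= ¬p0 ∨ ¬¬¬p3 ∧ ¬p3 ∨ p3 ∧ ¬p3   [absorption]
= ¬p0 ∨ ¬p3 ∧ ¬p3 ∨ p3 ∧ ¬p3   [double negation]
= ¬p0 ∨ ¬p3   [distribution]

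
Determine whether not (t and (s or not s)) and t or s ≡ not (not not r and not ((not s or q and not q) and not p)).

No

E1: not (t and (s or not s)) and t or s
    = not t and t or s   — complement / identity
    = s   — complement / identity
E2: not (not not r and not ((not s or q and not q) and not p))
    = not r or (not s or q and not q) and not p   — De Morgan
    = not r or not s and not p   — complement / identity
These differ: at p=1, q=0, r=1, s=1, t=0, E1 = 1 but E2 = 0.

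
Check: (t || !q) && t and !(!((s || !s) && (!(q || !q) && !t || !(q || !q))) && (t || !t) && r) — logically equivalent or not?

E1: (t || !q) && t
    = t   — absorption
E2: !(!((s || !s) && (!(q || !q) && !t || !(q || !q))) && (t || !t) && r)
    = !(!(!(q || !q) && !t || !(q || !q)) && (t || !t) && r)   — complement / identity
    = !(!!(q || !q) && (t || !t) && r)   — absorption
    = !((q || !q) && (t || !t) && r)   — double negation
    = !((q || !q) && r)   — complement / identity
    = !r   — complement / identity
These differ: at q=0, r=1, s=0, t=1, E1 = 1 but E2 = 0.

No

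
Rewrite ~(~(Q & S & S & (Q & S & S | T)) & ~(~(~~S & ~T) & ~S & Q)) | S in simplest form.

Q | S

~(~(Q & S & S & (Q & S & S | T)) & ~(~(~~S & ~T) & ~S & Q)) | S
= ~(~(Q & S & S) & ~(~(~~S & ~T) & ~S & Q)) | S   [absorption]
= ~(~(Q & S & S) & ~((~S | T) & ~S & Q)) | S   [De Morgan]
= ~(~(Q & S) & ~((~S | T) & ~S & Q)) | S   [idempotence]
= ~(~(Q & S) & ~(~S & Q)) | S   [absorption]
= Q & S | ~S & Q | S   [De Morgan]
= Q | S   [distribution]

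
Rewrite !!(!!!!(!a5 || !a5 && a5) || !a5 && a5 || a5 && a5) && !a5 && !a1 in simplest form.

!a5 && !a1

!!(!!!!(!a5 || !a5 && a5) || !a5 && a5 || a5 && a5) && !a5 && !a1
= !!(!!(!a5 || !a5 && a5) || !a5 && a5 || a5 && a5) && !a5 && !a1   (double negation)
= !!(!!!a5 || !a5 && a5 || a5 && a5) && !a5 && !a1   (complement / identity)
= (!!!a5 || !a5 && a5 || a5 && a5) && !a5 && !a1   (double negation)
= (!!!a5 || a5) && !a5 && !a1   (distribution)
= (!a5 || a5) && !a5 && !a1   (double negation)
= !a5 && !a1   (complement / identity)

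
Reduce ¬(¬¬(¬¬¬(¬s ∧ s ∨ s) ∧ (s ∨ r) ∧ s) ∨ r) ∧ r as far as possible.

False

¬(¬¬(¬¬¬(¬s ∧ s ∨ s) ∧ (s ∨ r) ∧ s) ∨ r) ∧ r
= ¬(¬¬(¬(¬s ∧ s ∨ s) ∧ (s ∨ r) ∧ s) ∨ r) ∧ r   — double negation
= ¬(¬¬(¬(¬s ∧ s ∨ s) ∧ s) ∨ r) ∧ r   — absorption
= ¬(¬(¬s ∧ s ∨ s) ∧ s ∨ r) ∧ r   — double negation
= ¬(¬s ∧ s ∨ r) ∧ r   — complement / identity
= ¬r ∧ r   — complement / identity
= False   — complement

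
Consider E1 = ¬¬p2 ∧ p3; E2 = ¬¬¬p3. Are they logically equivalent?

E1: ¬¬p2 ∧ p3
    = p2 ∧ p3
E2: ¬¬¬p3
    = ¬p3
These differ: at p2=0, p3=0, E1 = 0 but E2 = 1.

No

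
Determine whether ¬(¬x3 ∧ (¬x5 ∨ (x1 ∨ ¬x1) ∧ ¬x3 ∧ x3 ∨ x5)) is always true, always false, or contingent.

¬(¬x3 ∧ (¬x5 ∨ (x1 ∨ ¬x1) ∧ ¬x3 ∧ x3 ∨ x5))
= ¬(¬x3 ∧ (¬x5 ∨ ¬x3 ∧ x3 ∨ x5))   — complement / identity
= ¬(¬x3 ∧ (¬x5 ∨ x5))   — complement / identity
= ¬¬x3   — complement / identity
= x3   — double negation
This depends on x3, so it is not a constant.

contingent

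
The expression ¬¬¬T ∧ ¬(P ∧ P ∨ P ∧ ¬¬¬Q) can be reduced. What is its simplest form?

¬T ∧ ¬P

¬¬¬T ∧ ¬(P ∧ P ∨ P ∧ ¬¬¬Q)
= ¬¬¬T ∧ ¬(P ∧ (P ∨ ¬¬¬Q))   — distribution
= ¬T ∧ ¬(P ∧ (P ∨ ¬¬¬Q))   — double negation
= ¬T ∧ ¬(P ∧ (P ∨ ¬Q))   — double negation
= ¬T ∧ ¬P   — absorption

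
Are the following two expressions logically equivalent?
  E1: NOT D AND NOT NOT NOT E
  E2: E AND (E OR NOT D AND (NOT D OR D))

E1: NOT D AND NOT NOT NOT E
    = NOT D AND NOT E
E2: E AND (E OR NOT D AND (NOT D OR D))
    = E AND (E OR NOT D)
    = E
These differ: at D=0, E=1, E1 = 0 but E2 = 1.

No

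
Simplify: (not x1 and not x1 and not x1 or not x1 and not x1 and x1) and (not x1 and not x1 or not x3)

not x1

(not x1 and not x1 and not x1 or not x1 and not x1 and x1) and (not x1 and not x1 or not x3)
= not x1 and not x1 and (not x1 and not x1 or not x3)   [distribution]
= not x1 and not x1   [absorption]
= not x1   [idempotence]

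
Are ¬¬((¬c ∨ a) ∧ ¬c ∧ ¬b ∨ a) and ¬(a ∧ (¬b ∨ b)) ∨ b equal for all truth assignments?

E1: ¬¬((¬c ∨ a) ∧ ¬c ∧ ¬b ∨ a)
    = ¬¬(¬c ∧ ¬b ∨ a)   (absorption)
    = ¬c ∧ ¬b ∨ a   (double negation)
E2: ¬(a ∧ (¬b ∨ b)) ∨ b
    = ¬a ∨ b   (complement / identity)
These differ: at a=0, b=1, c=1, E1 = 0 but E2 = 1.

No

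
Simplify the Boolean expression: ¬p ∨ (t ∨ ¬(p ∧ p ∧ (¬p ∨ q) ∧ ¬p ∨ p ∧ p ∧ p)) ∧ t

¬p ∨ (t ∨ ¬(p ∧ p ∧ (¬p ∨ q) ∧ ¬p ∨ p ∧ p ∧ p)) ∧ t
= ¬p ∨ (t ∨ ¬(p ∧ p ∧ ¬p ∨ p ∧ p ∧ p)) ∧ t   — absorption
= ¬p ∨ (t ∨ ¬(p ∧ p)) ∧ t   — distribution
= ¬p ∨ (t ∨ ¬p) ∧ t   — idempotence
= ¬p ∨ t   — absorption

¬p ∨ t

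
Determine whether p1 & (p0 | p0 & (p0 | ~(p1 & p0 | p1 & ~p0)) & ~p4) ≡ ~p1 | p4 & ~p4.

E1: p1 & (p0 | p0 & (p0 | ~(p1 & p0 | p1 & ~p0)) & ~p4)
    = p1 & (p0 | p0 & (p0 | ~p1) & ~p4)   (distribution)
    = p1 & (p0 | p0 & ~p4)   (absorption)
    = p1 & p0   (absorption)
E2: ~p1 | p4 & ~p4
    = ~p1   (complement / identity)
These differ: at p0=0, p1=0, p4=1, E1 = 0 but E2 = 1.

No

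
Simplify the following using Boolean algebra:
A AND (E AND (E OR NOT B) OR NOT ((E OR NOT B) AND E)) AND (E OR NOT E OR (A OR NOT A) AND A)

A AND (E AND (E OR NOT B) OR NOT ((E OR NOT B) AND E)) AND (E OR NOT E OR (A OR NOT A) AND A)
= A AND (E AND (E OR NOT B) OR NOT E) AND (E OR NOT E OR (A OR NOT A) AND A)   [absorption]
= A AND (E AND (E OR NOT B) OR NOT E) AND (E OR NOT E OR A)   [complement / identity]
= A AND (E OR NOT E) AND (E OR NOT E OR A)   [absorption]
= A AND (E OR NOT E)   [absorption]
= A   [complement / identity]

A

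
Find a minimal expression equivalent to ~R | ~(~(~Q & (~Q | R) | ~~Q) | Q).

~R | ~(~(~Q & (~Q | R) | ~~Q) | Q)
= ~R | ~(~(~Q | ~~Q) | Q)   [absorption]
= ~R | ~(Q & ~Q | Q)   [De Morgan]
= ~R | ~Q   [complement / identity]

~R | ~Q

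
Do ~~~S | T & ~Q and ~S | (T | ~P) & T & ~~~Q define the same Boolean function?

E1: ~~~S | T & ~Q
    = ~S | T & ~Q   — double negation
E2: ~S | (T | ~P) & T & ~~~Q
    = ~S | T & ~~~Q   — absorption
    = ~S | T & ~Q   — double negation
Both reduce to ~S | T & ~Q, so they are equivalent.

Yes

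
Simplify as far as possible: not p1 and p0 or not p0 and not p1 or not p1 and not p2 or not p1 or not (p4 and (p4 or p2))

not p1 or not p4

not p1 and p0 or not p0 and not p1 or not p1 and not p2 or not p1 or not (p4 and (p4 or p2))
= not p1 and p0 or not p0 and not p1 or not p1 or not (p4 and (p4 or p2))
= not p1 and p0 or not p0 and not p1 or not p1 or not p4
= not p1 or not p1 or not p4
= not p1 or not p4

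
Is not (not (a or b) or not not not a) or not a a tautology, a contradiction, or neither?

tautology

not (not (a or b) or not not not a) or not a
= not (not (a or b) or not a) or not a   — double negation
= (a or b) and a or not a   — De Morgan
= a or not a   — absorption
= True   — complement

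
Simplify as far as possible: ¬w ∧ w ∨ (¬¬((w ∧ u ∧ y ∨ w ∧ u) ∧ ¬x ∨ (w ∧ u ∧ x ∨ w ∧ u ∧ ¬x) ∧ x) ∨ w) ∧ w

¬w ∧ w ∨ (¬¬((w ∧ u ∧ y ∨ w ∧ u) ∧ ¬x ∨ (w ∧ u ∧ x ∨ w ∧ u ∧ ¬x) ∧ x) ∨ w) ∧ w
= ¬w ∧ w ∨ ((w ∧ u ∧ y ∨ w ∧ u) ∧ ¬x ∨ (w ∧ u ∧ x ∨ w ∧ u ∧ ¬x) ∧ x ∨ w) ∧ w   [double negation]
= ¬w ∧ w ∨ ((w ∧ u ∧ y ∨ w ∧ u) ∧ ¬x ∨ w ∧ u ∧ x ∨ w) ∧ w   [distribution]
= ¬w ∧ w ∨ (w ∧ u ∧ ¬x ∨ w ∧ u ∧ x ∨ w) ∧ w   [absorption]
= ¬w ∧ w ∨ (w ∧ u ∨ w) ∧ w   [distribution]
= ¬w ∧ w ∨ w ∧ w   [absorption]
= w   [distribution]

w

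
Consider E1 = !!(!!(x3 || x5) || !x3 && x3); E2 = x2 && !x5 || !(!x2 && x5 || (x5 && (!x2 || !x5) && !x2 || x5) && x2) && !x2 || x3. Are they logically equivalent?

E1: !!(!!(x3 || x5) || !x3 && x3)
    = !!!!(x3 || x5)   — complement / identity
    = !!(x3 || x5)   — double negation
    = x3 || x5   — double negation
E2: x2 && !x5 || !(!x2 && x5 || (x5 && (!x2 || !x5) && !x2 || x5) && x2) && !x2 || x3
    = x2 && !x5 || !(!x2 && x5 || (x5 && !x2 || x5) && x2) && !x2 || x3   — absorption
    = x2 && !x5 || !(!x2 && x5 || x5 && x2) && !x2 || x3   — absorption
    = x2 && !x5 || !x5 && !x2 || x3   — distribution
    = !x5 || x3   — distribution
These differ: at x2=0, x3=0, x5=1, E1 = 1 but E2 = 0.

No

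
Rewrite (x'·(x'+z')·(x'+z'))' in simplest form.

(x'·(x'+z')·(x'+z'))'
= (x'·(x'+z'))'   — idempotence
= (x')'   — absorption
= x   — double negation

x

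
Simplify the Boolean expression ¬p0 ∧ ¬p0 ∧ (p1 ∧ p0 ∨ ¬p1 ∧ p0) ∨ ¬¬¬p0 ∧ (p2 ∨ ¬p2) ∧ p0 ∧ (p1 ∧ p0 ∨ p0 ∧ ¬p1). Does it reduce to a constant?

¬p0 ∧ ¬p0 ∧ (p1 ∧ p0 ∨ ¬p1 ∧ p0) ∨ ¬¬¬p0 ∧ (p2 ∨ ¬p2) ∧ p0 ∧ (p1 ∧ p0 ∨ p0 ∧ ¬p1)
= ¬p0 ∧ ¬p0 ∧ (p1 ∧ p0 ∨ ¬p1 ∧ p0) ∨ ¬¬¬p0 ∧ (p2 ∨ ¬p2) ∧ p0 ∧ p0
= ¬p0 ∧ ¬p0 ∧ (p1 ∧ p0 ∨ ¬p1 ∧ p0) ∨ ¬¬¬p0 ∧ p0 ∧ p0
= ¬p0 ∧ ¬p0 ∧ (p1 ∧ p0 ∨ ¬p1 ∧ p0) ∨ ¬p0 ∧ p0 ∧ p0
= ¬p0 ∧ ¬p0 ∧ p0 ∨ ¬p0 ∧ p0 ∧ p0
= ¬p0 ∧ p0
= False

False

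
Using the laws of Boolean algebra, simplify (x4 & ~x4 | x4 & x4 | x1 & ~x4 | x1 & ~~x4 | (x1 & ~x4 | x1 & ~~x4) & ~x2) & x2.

(x4 & ~x4 | x4 & x4 | x1 & ~x4 | x1 & ~~x4 | (x1 & ~x4 | x1 & ~~x4) & ~x2) & x2
= (x4 | x1 & ~x4 | x1 & ~~x4 | (x1 & ~x4 | x1 & ~~x4) & ~x2) & x2   — distribution
= (x4 | x1 & ~x4 | x1 & ~~x4) & x2   — absorption
= (x4 | x1 & ~x4 | x1 & x4) & x2   — double negation
= (x4 | x1) & x2   — distribution

(x4 | x1) & x2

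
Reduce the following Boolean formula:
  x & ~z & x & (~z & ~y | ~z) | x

x

x & ~z & x & (~z & ~y | ~z) | x
= x & ~z & x & ~z | x
= x & ~z | x
= x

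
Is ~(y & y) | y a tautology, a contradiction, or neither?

tautology

~(y & y) | y
= ~y | y
= 1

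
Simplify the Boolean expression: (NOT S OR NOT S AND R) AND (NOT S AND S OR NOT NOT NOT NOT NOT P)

NOT S AND NOT P

(NOT S OR NOT S AND R) AND (NOT S AND S OR NOT NOT NOT NOT NOT P)
= (NOT S OR NOT S AND R) AND NOT NOT NOT NOT NOT P   (complement / identity)
= NOT S AND NOT NOT NOT NOT NOT P   (absorption)
= NOT S AND NOT NOT NOT P   (double negation)
= NOT S AND NOT P   (double negation)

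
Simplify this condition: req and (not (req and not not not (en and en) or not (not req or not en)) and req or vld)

req and vld

req and (not (req and not not not (en and en) or not (not req or not en)) and req or vld)
= req and (not (req and not not not (en and en) or req and en) and req or vld)
= req and (not (req and not (en and en) or req and en) and req or vld)
= req and (not (req and not en or req and en) and req or vld)
= req and (not req and req or vld)
= req and vld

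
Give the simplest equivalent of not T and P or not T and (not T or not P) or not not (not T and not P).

not T

not T and P or not T and (not T or not P) or not not (not T and not P)
= not T and P or not T or not not (not T and not P)   (absorption)
= not T or not not (not T and not P)   (absorption)
= not T or not T and not P   (double negation)
= not T   (absorption)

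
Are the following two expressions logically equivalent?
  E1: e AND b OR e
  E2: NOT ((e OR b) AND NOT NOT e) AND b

E1: e AND b OR e
    = e   — absorption
E2: NOT ((e OR b) AND NOT NOT e) AND b
    = NOT ((e OR b) AND e) AND b   — double negation
    = NOT e AND b   — absorption
These differ: at b=1, e=1, E1 = 1 but E2 = 0.

No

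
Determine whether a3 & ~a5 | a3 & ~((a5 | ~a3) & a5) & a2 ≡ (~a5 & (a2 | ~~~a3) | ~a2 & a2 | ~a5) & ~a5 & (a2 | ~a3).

E1: a3 & ~a5 | a3 & ~((a5 | ~a3) & a5) & a2
    = a3 & ~a5 | a3 & ~a5 & a2   [absorption]
    = a3 & ~a5   [absorption]
E2: (~a5 & (a2 | ~~~a3) | ~a2 & a2 | ~a5) & ~a5 & (a2 | ~a3)
    = (~a5 & (a2 | ~~~a3) | ~a5) & ~a5 & (a2 | ~a3)   [complement / identity]
    = (~a5 & (a2 | ~a3) | ~a5) & ~a5 & (a2 | ~a3)   [double negation]
    = ~a5 & (a2 | ~a3)   [absorption]
These differ: at a2=1, a3=0, a5=0, E1 = 0 but E2 = 1.

No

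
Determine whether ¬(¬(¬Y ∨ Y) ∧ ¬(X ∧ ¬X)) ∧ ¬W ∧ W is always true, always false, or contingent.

always false

¬(¬(¬Y ∨ Y) ∧ ¬(X ∧ ¬X)) ∧ ¬W ∧ W
= (¬Y ∨ Y ∨ X ∧ ¬X) ∧ ¬W ∧ W   — De Morgan
= (¬Y ∨ Y) ∧ ¬W ∧ W   — complement / identity
= ¬W ∧ W   — complement / identity
= False   — complement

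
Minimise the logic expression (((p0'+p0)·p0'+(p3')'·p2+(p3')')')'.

p0'+p3

(((p0'+p0)·p0'+(p3')'·p2+(p3')')')'
= ((p0'+(p3')'·p2+(p3')')')'   — complement / identity
= ((p0'+(p3')')')'   — absorption
= ((p0'+p3)')'   — double negation
= p0'+p3   — double negation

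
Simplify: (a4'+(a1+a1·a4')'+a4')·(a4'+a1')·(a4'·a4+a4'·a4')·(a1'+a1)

a4'

(a4'+(a1+a1·a4')'+a4')·(a4'+a1')·(a4'·a4+a4'·a4')·(a1'+a1)
= (a4'+(a1+a1·a4')'+a4')·(a4'+a1')·a4'·(a1'+a1)   — distribution
= (a4'+a1'+a4')·(a4'+a1')·a4'·(a1'+a1)   — absorption
= (a4'+a1'+a4')·(a4'+a1')·a4'   — complement / identity
= (a4'+a1')·a4'   — absorption
= a4'   — absorption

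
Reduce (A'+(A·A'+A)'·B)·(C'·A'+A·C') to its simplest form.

(A'+(A·A'+A)'·B)·(C'·A'+A·C')
= (A'+A'·B)·(C'·A'+A·C')   — complement / identity
= (A'+A'·B)·C'   — distribution
= A'·C'   — absorption

A'·C'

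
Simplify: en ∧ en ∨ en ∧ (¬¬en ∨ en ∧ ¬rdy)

en

en ∧ en ∨ en ∧ (¬¬en ∨ en ∧ ¬rdy)
= en ∧ en ∨ en ∧ (en ∨ en ∧ ¬rdy)   (double negation)
= en ∧ en ∨ en ∧ en   (absorption)
= en ∧ en   (idempotence)
= en   (idempotence)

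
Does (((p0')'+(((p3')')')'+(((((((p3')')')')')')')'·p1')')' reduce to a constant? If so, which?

(((p0')'+(((p3')')')'+(((((((p3')')')')')')')'·p1')')'
= (((p0')'+(((p3')')')'+(((((p3')')')')')'·p1')')'
= (((p0')'+(((p3')')')'+(((p3')')')'·p1')')'
= (((p0')'+(((p3')')')')')'
= (p0'·((p3')')')'
= p0+(p3')'
= p0+p3
This depends on p0, p3, so it is not a constant.

no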